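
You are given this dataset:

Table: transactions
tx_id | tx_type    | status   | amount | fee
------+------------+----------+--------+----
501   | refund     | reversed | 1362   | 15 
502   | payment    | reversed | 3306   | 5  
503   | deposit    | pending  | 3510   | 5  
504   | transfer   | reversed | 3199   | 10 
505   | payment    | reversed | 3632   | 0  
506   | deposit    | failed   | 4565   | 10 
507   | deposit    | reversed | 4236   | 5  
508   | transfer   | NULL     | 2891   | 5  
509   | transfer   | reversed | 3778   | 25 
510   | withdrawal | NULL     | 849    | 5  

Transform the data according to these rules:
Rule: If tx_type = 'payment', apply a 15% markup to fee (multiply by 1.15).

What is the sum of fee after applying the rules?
85.75

Step 1: Records with tx_type = 'payment' have total fee = 5
Step 2: Apply multiplier: 5 × 1.15 = 5.75
Step 3: Other records total: 80
Step 4: Final sum = 5.75 + 80 = 85.75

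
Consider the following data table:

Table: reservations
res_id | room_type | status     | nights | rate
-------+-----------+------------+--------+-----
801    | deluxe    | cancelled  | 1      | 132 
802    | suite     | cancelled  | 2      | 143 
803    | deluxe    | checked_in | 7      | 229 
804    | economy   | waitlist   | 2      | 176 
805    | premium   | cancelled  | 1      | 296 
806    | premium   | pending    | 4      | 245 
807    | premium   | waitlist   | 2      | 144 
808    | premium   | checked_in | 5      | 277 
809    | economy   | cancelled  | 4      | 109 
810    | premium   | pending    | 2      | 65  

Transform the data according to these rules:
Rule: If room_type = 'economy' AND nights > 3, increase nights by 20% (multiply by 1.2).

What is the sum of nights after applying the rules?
30.8

Step 1: Find records where room_type = 'economy' AND nights > 3
Step 2: 1 records match, summing to 4
Step 3: After multiplier: 4 × 1.2 = 4.8
Step 4: Unaffected records sum: 26
Step 5: Final sum = 4.8 + 26 = 30.8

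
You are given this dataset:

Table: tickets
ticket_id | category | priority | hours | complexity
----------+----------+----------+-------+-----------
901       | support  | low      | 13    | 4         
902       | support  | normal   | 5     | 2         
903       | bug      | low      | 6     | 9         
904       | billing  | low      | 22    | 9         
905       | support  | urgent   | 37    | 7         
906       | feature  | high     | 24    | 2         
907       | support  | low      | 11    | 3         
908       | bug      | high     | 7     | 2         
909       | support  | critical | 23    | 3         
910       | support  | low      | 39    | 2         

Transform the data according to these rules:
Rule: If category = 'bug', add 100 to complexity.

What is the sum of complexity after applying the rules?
243

Step 1: Count records where category = 'bug': 2
Step 2: Total bonus added: 2 × 100 = 200
Step 3: Original sum of complexity: 43
Step 4: Final sum = 43 + 200 = 243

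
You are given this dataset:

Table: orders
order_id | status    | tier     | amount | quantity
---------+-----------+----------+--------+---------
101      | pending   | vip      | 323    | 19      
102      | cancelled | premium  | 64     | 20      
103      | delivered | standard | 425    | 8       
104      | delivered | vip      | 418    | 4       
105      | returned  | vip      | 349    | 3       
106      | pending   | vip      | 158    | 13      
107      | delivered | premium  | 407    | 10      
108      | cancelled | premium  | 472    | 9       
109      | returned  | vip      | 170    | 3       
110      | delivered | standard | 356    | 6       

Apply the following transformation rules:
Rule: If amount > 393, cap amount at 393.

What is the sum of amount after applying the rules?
2992

Step 1: 4 records have amount > 393
Step 2: These records originally summed to 1722
Step 3: After capping: 4 × 393 = 1572
Step 4: Unaffected records sum: 1420
Step 5: Final sum = 1572 + 1420 = 2992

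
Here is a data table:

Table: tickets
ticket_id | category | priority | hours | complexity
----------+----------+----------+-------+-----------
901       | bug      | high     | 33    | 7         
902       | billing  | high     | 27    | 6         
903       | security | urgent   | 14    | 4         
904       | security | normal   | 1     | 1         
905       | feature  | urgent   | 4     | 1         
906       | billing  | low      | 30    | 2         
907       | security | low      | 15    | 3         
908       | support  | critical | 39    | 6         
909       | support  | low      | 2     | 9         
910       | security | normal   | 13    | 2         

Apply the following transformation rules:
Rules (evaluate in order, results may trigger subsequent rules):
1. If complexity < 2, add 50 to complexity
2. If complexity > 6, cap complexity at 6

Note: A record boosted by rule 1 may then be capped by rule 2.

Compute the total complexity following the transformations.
47

Step 1: Apply rule 1 to records with complexity < 2
  - 2 records get bonus of 50
  - Of these, 2 records then exceed 6 and get capped
Step 2: Apply rule 2 to records with complexity > 6
  - 2 records (original) are capped
Step 3: Calculate final sum = 47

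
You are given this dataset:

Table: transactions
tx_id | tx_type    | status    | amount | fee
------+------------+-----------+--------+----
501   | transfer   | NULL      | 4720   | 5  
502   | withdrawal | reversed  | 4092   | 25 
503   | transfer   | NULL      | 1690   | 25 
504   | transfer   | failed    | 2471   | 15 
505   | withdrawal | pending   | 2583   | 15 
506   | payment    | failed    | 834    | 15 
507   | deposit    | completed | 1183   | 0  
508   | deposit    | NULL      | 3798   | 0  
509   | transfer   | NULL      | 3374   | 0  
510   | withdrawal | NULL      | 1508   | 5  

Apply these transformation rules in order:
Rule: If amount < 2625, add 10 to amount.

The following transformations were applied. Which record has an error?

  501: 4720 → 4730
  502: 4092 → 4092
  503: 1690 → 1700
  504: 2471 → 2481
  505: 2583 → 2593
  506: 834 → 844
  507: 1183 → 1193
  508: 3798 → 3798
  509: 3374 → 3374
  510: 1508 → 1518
Record 501 has an error. The correct transformed value should be 4720, not 4730.

Step 1: Check each record against the rule
Step 2: Record 501 has amount = 4720
Step 3: Since 4720 >= 2625, the bonus should not have been applied
Step 4: Correct value = 4720, but claimed value = 4730
Conclusion: Record 501 has the error.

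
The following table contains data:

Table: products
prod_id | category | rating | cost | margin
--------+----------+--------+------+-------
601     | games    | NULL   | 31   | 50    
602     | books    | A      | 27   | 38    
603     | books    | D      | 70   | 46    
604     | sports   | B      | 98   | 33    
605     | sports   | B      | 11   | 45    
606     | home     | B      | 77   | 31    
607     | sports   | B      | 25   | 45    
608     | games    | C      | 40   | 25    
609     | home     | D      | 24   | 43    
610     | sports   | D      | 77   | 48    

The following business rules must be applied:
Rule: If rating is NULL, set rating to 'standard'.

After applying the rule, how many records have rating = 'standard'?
1

Step 1: Count records where rating IS NULL
Step 2: Found 1 records with NULL rating
Step 3: These records will have rating set to 'standard'
Step 4: Records already having rating = 'standard': 0
Step 5: Answer: 1 + 0 = 1 records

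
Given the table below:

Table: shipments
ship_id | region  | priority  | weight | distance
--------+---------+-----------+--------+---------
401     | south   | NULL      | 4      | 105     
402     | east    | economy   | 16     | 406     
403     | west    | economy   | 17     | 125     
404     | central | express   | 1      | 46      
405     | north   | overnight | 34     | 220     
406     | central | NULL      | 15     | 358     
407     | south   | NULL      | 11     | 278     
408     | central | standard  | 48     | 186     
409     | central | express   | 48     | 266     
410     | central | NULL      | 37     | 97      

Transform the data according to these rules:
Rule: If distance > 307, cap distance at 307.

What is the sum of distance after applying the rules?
1937

Step 1: 2 records have distance > 307
Step 2: These records originally summed to 764
Step 3: After capping: 2 × 307 = 614
Step 4: Unaffected records sum: 1323
Step 5: Final sum = 614 + 1323 = 1937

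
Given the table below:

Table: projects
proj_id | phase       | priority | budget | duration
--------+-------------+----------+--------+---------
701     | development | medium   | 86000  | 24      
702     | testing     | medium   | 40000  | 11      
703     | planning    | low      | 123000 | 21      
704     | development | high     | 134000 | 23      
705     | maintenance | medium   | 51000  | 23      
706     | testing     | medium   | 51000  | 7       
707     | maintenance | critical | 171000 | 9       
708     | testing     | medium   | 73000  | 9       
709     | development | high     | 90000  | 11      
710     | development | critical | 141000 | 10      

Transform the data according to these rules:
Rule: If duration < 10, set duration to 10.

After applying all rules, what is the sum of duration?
153

Step 1: 3 records have duration < 10
Step 2: These records originally summed to 25
Step 3: After setting to minimum: 3 × 10 = 30
Step 4: Unaffected records sum: 123
Step 5: Final sum = 30 + 123 = 153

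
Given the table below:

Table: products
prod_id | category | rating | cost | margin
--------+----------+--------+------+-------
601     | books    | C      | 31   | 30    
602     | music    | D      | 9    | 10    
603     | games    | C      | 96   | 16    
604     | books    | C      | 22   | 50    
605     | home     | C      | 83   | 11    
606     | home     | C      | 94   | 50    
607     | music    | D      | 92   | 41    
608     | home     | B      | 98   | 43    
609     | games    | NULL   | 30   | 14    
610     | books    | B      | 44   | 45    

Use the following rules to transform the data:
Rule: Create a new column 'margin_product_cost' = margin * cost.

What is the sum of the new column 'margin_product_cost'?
19655

Step 1: For each record, compute margin * cost
Example calculations:
  30 * 31 = 930
  10 * 9 = 90
  16 * 96 = 1536
  ...
Step 2: Sum all derived values
Step 3: Total = 19655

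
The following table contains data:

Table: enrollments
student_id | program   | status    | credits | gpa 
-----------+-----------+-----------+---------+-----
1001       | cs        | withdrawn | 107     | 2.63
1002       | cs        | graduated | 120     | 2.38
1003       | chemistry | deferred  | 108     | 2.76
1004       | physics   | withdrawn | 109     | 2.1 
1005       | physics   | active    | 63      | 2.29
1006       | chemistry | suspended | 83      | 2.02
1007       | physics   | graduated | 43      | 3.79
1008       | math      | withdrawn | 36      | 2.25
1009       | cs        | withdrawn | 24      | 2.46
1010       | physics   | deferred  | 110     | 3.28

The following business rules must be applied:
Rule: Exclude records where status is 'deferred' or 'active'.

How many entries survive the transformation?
7

Step 1: Count records to exclude
  - 2 (deferred) + 1 (active) = 3 records
Step 2: Total records: 10
Step 3: Remaining = 10 - 3 = 7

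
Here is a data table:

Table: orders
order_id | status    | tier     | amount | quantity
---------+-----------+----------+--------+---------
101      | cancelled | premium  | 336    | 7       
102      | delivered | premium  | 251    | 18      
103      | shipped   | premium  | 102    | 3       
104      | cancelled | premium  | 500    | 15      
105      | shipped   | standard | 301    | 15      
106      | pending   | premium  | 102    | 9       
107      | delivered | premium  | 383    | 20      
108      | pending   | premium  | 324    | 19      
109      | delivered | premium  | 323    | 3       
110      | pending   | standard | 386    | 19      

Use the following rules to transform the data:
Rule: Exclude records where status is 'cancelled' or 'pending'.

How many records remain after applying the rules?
5

Step 1: Count records to exclude
  - 2 (cancelled) + 3 (pending) = 5 records
Step 2: Total records: 10
Step 3: Remaining = 10 - 5 = 5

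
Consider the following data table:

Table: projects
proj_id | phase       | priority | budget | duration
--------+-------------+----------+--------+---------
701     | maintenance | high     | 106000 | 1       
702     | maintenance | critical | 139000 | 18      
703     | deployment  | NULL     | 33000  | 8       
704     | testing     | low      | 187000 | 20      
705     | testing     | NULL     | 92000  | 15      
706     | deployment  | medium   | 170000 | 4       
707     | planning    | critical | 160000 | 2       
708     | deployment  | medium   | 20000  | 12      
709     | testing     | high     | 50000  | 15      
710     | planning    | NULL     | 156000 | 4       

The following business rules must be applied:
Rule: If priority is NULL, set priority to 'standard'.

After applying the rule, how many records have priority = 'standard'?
3

Step 1: Count records where priority IS NULL
Step 2: Found 3 records with NULL priority
Step 3: These records will have priority set to 'standard'
Step 4: Records already having priority = 'standard': 0
Step 5: Answer: 3 + 0 = 3 records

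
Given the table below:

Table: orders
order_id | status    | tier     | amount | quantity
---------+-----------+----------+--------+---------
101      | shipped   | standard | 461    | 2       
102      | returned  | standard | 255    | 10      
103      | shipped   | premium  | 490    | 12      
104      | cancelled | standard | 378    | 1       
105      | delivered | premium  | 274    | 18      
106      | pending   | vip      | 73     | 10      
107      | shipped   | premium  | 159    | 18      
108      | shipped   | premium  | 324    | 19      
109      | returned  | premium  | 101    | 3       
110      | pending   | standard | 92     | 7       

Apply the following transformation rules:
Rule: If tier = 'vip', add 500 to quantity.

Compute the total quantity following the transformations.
600

Step 1: Count records where tier = 'vip': 1
Step 2: Total bonus added: 1 × 500 = 500
Step 3: Original sum of quantity: 100
Step 4: Final sum = 100 + 500 = 600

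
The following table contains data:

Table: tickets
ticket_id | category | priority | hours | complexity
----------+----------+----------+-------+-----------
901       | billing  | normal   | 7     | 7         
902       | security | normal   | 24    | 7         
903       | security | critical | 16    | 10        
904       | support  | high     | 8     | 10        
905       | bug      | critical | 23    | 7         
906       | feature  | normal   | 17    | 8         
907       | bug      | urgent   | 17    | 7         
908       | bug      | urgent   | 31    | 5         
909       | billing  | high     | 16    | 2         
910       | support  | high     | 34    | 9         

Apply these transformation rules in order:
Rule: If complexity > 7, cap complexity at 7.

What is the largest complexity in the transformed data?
7

Step 1: Original maximum complexity = 10
Step 2: Apply cap at 7
Step 3: 4 records had complexity > 7 and were capped
Step 4: Maximum after transformation = 7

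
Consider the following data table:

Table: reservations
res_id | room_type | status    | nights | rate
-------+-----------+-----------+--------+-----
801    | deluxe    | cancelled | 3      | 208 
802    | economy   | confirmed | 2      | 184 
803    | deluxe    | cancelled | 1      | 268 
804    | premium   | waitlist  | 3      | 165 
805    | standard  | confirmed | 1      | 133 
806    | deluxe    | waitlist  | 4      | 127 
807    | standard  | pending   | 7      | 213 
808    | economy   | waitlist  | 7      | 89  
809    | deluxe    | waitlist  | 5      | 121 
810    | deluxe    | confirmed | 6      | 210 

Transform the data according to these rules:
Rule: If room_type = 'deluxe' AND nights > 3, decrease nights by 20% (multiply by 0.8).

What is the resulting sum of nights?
36.0

Step 1: Find records where room_type = 'deluxe' AND nights > 3
Step 2: 3 records match, summing to 15
Step 3: After multiplier: 15 × 0.8 = 12.0
Step 4: Unaffected records sum: 24
Step 5: Final sum = 12.0 + 24 = 36.0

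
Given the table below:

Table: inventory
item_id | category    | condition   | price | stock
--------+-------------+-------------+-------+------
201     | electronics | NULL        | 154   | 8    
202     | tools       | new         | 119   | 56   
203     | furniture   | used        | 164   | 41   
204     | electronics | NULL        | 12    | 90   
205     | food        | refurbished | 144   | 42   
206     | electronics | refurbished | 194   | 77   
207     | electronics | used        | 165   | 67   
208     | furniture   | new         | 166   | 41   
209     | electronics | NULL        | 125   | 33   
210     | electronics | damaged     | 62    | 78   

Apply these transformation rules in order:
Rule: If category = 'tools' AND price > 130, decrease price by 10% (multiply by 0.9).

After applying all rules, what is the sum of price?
1305

Step 1: Find records where category = 'tools' AND price > 130
Step 2: 0 records match, summing to 0
Step 3: After multiplier: 0 × 0.9 = 0.0
Step 4: Unaffected records sum: 1305
Step 5: Final sum = 0.0 + 1305 = 1305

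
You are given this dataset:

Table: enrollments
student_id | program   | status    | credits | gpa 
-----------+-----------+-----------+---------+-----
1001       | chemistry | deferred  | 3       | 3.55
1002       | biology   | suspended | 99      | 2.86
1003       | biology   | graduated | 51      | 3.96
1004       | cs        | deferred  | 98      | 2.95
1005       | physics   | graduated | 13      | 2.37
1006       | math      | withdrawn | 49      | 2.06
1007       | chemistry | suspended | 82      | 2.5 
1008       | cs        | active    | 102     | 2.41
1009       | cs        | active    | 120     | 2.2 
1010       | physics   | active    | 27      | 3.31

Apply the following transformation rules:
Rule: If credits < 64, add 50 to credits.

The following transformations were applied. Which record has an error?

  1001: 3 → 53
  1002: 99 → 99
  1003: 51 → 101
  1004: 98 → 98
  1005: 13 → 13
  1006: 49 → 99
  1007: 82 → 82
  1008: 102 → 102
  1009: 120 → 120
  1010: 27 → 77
Record 1005 has an error. The correct transformed value should be 63, not 13.

Step 1: Check each record against the rule
Step 2: Record 1005 has credits = 13
Step 3: Since 13 < 64, the bonus should have been applied
Step 4: Correct value = 63, but claimed value = 13
Conclusion: Record 1005 has the error.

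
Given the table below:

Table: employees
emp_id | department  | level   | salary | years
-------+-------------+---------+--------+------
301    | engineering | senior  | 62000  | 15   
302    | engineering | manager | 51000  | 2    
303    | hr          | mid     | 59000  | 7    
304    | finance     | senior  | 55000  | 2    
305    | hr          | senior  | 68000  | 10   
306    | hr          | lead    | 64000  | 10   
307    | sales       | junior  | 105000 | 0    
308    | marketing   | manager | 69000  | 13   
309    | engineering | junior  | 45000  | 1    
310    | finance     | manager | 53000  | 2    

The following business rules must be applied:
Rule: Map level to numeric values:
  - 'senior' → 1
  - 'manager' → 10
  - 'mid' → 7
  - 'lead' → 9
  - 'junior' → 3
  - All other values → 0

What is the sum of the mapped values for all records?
55

Step 1: Apply mapping to each record
Step 2: Count by status:
  'senior': 3 records × 1 = 3
  'manager': 3 records × 10 = 30
  'mid': 1 records × 7 = 7
  'lead': 1 records × 9 = 9
  'junior': 2 records × 3 = 6
Step 3: Sum all mapped values = 55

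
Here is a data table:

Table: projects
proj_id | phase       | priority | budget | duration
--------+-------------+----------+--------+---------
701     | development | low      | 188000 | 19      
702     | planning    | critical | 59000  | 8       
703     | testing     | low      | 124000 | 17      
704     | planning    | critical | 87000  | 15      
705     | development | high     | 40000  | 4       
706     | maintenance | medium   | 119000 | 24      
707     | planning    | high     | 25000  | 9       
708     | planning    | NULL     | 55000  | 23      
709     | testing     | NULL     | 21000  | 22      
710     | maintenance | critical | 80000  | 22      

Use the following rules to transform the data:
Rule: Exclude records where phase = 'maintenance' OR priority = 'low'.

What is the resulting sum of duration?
81

Step 1: Find records where phase = 'maintenance' OR priority = 'low'
Step 2: 4 records match, summing to 82
Step 3: Original sum: 163
Step 4: Remaining sum = 163 - 82 = 81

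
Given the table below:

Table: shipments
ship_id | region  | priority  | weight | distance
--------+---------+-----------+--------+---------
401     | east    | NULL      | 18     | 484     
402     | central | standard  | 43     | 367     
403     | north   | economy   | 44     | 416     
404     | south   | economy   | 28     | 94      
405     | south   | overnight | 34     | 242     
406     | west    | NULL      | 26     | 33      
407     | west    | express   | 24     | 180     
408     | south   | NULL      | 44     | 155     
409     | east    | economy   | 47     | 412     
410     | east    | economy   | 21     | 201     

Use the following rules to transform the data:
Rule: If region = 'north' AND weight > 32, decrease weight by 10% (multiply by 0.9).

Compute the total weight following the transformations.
324.6

Step 1: Find records where region = 'north' AND weight > 32
Step 2: 1 records match, summing to 44
Step 3: After multiplier: 44 × 0.9 = 39.6
Step 4: Unaffected records sum: 285
Step 5: Final sum = 39.6 + 285 = 324.6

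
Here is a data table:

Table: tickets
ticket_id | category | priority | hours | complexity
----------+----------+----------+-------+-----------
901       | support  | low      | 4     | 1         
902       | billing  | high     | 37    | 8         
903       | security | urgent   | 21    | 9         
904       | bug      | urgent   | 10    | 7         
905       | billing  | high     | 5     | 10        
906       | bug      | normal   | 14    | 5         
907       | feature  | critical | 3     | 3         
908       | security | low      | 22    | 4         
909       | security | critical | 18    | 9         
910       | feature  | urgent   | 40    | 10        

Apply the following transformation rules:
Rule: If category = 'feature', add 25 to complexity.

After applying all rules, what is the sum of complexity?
116

Step 1: Count records where category = 'feature': 2
Step 2: Total bonus added: 2 × 25 = 50
Step 3: Original sum of complexity: 66
Step 4: Final sum = 66 + 50 = 116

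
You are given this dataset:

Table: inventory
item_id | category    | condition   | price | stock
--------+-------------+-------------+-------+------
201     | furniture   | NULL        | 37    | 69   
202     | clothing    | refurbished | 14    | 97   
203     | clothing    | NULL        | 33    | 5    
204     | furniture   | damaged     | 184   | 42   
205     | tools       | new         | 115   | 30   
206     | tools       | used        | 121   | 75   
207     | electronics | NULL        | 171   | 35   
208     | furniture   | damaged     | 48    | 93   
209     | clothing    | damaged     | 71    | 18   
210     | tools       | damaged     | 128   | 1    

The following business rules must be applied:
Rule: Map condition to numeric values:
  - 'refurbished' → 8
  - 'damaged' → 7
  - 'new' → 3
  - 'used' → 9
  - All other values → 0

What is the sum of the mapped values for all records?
48

Step 1: Apply mapping to each record
Step 2: Count by status:
  'refurbished': 1 records × 8 = 8
  'damaged': 4 records × 7 = 28
  'new': 1 records × 3 = 3
  'used': 1 records × 9 = 9
Step 3: Sum all mapped values = 48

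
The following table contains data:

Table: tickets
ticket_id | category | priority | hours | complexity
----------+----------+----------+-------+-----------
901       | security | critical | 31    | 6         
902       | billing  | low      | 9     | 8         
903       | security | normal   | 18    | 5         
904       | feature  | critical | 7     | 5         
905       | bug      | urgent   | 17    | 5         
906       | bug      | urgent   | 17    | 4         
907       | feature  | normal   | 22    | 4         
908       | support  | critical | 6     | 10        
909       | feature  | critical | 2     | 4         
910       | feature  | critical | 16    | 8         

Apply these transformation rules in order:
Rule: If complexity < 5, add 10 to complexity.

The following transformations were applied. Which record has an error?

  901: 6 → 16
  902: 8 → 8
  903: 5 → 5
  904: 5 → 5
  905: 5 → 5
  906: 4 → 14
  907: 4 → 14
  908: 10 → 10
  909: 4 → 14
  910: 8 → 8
Record 901 has an error. The correct transformed value should be 6, not 16.

Step 1: Check each record against the rule
Step 2: Record 901 has complexity = 6
Step 3: Since 6 >= 5, the bonus should not have been applied
Step 4: Correct value = 6, but claimed value = 16
Conclusion: Record 901 has the error.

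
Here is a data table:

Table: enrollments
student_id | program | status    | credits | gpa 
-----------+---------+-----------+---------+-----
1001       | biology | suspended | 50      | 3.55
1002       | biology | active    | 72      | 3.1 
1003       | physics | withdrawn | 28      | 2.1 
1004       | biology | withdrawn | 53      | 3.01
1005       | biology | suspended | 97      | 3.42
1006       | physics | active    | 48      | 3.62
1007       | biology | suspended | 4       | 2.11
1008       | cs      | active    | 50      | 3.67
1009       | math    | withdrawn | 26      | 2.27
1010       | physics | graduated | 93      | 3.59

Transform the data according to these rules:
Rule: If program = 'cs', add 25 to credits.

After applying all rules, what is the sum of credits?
546

Step 1: Count records where program = 'cs': 1
Step 2: Total bonus added: 1 × 25 = 25
Step 3: Original sum of credits: 521
Step 4: Final sum = 521 + 25 = 546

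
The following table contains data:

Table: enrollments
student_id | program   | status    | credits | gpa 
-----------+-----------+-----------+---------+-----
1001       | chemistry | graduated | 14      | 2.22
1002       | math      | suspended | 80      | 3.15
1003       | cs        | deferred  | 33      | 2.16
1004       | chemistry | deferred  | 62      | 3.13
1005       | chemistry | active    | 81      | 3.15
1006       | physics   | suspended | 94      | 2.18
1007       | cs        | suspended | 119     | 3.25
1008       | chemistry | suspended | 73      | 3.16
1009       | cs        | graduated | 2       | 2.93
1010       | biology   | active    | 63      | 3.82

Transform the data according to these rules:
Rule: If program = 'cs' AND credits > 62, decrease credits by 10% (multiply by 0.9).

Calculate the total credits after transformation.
609.1

Step 1: Find records where program = 'cs' AND credits > 62
Step 2: 1 records match, summing to 119
Step 3: After multiplier: 119 × 0.9 = 107.1
Step 4: Unaffected records sum: 502
Step 5: Final sum = 107.1 + 502 = 609.1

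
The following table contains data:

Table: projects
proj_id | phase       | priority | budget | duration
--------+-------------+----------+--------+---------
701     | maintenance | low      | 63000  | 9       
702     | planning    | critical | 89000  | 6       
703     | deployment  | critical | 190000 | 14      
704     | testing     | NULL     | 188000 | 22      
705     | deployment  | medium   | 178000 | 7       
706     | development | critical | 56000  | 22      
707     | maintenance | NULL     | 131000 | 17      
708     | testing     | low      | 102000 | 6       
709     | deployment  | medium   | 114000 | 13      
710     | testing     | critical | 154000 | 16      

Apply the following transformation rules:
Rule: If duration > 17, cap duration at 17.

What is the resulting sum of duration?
122

Step 1: 2 records have duration > 17
Step 2: These records originally summed to 44
Step 3: After capping: 2 × 17 = 34
Step 4: Unaffected records sum: 88
Step 5: Final sum = 34 + 88 = 122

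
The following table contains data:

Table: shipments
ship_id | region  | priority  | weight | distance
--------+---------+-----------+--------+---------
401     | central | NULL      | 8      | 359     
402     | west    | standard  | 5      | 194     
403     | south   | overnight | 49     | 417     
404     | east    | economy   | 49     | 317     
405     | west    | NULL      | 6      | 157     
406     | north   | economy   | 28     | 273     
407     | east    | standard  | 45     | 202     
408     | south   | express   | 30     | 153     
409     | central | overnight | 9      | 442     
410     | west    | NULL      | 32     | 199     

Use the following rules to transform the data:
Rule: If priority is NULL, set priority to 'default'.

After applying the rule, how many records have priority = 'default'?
3

Step 1: Count records where priority IS NULL
Step 2: Found 3 records with NULL priority
Step 3: These records will have priority set to 'default'
Step 4: Records already having priority = 'default': 0
Step 5: Answer: 3 + 0 = 3 records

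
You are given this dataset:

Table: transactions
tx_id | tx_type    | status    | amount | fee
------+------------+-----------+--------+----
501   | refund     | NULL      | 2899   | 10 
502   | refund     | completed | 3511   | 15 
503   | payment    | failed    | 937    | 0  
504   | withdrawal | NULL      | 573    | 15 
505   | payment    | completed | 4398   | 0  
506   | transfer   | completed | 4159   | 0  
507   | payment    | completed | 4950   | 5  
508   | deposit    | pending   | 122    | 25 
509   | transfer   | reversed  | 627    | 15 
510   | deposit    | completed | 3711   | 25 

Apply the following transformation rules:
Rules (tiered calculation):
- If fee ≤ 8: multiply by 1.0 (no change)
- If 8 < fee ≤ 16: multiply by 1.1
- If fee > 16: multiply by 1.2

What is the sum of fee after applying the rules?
125.5

Step 1: Tier 1 (fee ≤ 8): 4 records, sum = 5 × 1.0 = 5.0
Step 2: Tier 2 (8 < fee ≤ 16): 4 records, sum = 55 × 1.1 = 60.5
Step 3: Tier 3 (fee > 16): 2 records, sum = 50 × 1.2 = 60.0
Step 4: Final sum = 5.0 + 60.5 + 60.0 = 125.5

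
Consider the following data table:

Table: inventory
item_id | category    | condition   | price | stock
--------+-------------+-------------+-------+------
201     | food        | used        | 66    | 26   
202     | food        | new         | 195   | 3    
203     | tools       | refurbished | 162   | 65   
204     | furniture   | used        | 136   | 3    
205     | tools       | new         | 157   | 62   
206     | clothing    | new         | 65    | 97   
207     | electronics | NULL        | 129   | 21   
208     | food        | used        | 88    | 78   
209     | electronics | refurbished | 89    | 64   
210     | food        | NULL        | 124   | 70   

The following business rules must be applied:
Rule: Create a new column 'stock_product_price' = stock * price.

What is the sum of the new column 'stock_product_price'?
53227

Step 1: For each record, compute stock * price
Example calculations:
  26 * 66 = 1716
  3 * 195 = 585
  65 * 162 = 10530
  ...
Step 2: Sum all derived values
Step 3: Total = 53227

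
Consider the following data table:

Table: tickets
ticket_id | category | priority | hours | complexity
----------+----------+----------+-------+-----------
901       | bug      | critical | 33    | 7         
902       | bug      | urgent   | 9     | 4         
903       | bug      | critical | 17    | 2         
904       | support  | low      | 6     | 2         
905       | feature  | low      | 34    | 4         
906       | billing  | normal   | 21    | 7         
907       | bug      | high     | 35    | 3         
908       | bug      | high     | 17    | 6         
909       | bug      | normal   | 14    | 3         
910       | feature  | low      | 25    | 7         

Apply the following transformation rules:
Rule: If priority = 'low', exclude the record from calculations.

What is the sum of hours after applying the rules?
146

Step 1: Identify records where priority = 'low'
Step 2: The excluded records sum to 65
Step 3: Original total hours = 211
Step 4: Remaining total = 211 - 65 = 146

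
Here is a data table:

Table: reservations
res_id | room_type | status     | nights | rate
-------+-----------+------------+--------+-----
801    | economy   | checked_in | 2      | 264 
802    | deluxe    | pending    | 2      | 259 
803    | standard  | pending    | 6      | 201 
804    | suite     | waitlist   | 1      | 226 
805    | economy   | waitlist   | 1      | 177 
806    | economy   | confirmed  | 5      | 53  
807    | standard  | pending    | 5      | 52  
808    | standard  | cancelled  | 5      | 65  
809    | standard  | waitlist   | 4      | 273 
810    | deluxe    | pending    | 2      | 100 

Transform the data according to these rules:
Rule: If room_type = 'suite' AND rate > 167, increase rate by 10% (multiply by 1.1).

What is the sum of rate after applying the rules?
1692.6

Step 1: Find records where room_type = 'suite' AND rate > 167
Step 2: 1 records match, summing to 226
Step 3: After multiplier: 226 × 1.1 = 248.6
Step 4: Unaffected records sum: 1444
Step 5: Final sum = 248.6 + 1444 = 1692.6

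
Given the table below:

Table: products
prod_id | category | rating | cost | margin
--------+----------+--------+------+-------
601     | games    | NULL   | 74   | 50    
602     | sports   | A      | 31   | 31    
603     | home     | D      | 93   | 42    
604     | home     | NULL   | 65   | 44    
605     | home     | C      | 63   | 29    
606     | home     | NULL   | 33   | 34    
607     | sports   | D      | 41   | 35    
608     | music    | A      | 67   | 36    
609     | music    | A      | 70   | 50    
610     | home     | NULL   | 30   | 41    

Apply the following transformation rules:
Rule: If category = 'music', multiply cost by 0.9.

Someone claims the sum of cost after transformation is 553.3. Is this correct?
Yes, the result is correct.

Step 1: Calculate the correct sum after transformation
Step 2: Apply multiplier 0.9 to records where category = 'music'
Step 3: Correct result = 553.3
Step 4: Claimed result = 553.3
Step 5: 553.3 = 553.3 ✓
Conclusion: The claimed result is correct.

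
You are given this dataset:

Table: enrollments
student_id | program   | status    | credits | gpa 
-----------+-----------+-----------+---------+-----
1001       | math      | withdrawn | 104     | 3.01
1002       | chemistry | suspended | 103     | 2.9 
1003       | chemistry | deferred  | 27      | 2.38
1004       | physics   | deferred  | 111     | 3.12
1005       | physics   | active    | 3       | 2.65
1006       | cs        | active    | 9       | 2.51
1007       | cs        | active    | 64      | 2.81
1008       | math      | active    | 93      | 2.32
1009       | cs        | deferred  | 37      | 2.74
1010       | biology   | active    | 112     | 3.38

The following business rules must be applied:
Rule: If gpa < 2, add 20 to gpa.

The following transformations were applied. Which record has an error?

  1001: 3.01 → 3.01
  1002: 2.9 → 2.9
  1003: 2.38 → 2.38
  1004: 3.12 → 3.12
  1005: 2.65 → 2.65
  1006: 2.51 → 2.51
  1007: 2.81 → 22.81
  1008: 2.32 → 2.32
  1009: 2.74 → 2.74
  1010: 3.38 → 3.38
Record 1007 has an error. The correct transformed value should be 2.81, not 22.81.

Step 1: Check each record against the rule
Step 2: Record 1007 has gpa = 2.81
Step 3: Since 2.81 >= 2, the bonus should not have been applied
Step 4: Correct value = 2.81, but claimed value = 22.81
Conclusion: Record 1007 has the error.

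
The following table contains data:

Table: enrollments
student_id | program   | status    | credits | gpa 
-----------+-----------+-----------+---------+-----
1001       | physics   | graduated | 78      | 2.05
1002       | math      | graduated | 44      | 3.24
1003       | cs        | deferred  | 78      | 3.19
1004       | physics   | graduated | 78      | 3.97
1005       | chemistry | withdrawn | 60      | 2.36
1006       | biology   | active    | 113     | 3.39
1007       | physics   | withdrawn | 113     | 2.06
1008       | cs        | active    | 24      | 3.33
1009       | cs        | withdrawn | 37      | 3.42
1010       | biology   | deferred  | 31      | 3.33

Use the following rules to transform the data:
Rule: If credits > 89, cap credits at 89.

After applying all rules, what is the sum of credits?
608

Step 1: 2 records have credits > 89
Step 2: These records originally summed to 226
Step 3: After capping: 2 × 89 = 178
Step 4: Unaffected records sum: 430
Step 5: Final sum = 178 + 430 = 608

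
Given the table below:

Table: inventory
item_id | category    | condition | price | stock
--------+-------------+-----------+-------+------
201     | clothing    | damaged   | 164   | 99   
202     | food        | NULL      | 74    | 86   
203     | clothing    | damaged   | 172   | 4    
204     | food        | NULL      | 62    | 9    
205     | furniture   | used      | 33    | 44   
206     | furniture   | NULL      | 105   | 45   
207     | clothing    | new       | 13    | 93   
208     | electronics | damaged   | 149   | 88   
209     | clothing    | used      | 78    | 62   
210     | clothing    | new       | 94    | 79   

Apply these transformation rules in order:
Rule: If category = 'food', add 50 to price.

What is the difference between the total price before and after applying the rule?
100

Step 1: Original sum of price = 944
Step 2: 2 records have category = 'food'
Step 3: Each affected record changes by 50
Step 4: Total change = 2 × 50 = 100
Step 5: New sum = 944 + 100 = 1044
Step 6: Difference = |1044 - 944| = 100
        (Sum increased by 100)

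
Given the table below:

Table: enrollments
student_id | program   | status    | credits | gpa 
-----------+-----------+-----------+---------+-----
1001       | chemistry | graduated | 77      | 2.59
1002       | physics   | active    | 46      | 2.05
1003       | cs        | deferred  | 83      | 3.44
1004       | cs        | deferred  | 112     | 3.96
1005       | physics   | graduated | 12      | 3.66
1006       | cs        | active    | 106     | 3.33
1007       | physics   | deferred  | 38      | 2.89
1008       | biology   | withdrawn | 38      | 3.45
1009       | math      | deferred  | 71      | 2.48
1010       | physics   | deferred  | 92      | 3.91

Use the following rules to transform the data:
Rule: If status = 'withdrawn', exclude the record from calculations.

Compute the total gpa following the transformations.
28.31

Step 1: Identify records where status = 'withdrawn'
Step 2: The excluded records sum to 3.45
Step 3: Original total gpa = 31.76
Step 4: Remaining total = 31.76 - 3.45 = 28.31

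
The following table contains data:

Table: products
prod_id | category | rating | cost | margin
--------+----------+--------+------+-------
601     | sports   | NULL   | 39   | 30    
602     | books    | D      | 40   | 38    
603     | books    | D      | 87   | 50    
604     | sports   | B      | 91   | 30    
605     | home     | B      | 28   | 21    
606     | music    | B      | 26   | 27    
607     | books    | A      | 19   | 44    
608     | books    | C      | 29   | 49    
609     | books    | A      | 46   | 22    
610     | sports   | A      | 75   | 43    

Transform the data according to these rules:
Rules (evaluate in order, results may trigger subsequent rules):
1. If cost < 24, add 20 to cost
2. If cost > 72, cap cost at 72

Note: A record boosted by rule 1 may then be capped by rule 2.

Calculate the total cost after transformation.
463

Step 1: Apply rule 1 to records with cost < 24
  - 1 records get bonus of 20
  - Of these, 0 records then exceed 72 and get capped
Step 2: Apply rule 2 to records with cost > 72
  - 3 records (original) are capped
Step 3: Calculate final sum = 463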